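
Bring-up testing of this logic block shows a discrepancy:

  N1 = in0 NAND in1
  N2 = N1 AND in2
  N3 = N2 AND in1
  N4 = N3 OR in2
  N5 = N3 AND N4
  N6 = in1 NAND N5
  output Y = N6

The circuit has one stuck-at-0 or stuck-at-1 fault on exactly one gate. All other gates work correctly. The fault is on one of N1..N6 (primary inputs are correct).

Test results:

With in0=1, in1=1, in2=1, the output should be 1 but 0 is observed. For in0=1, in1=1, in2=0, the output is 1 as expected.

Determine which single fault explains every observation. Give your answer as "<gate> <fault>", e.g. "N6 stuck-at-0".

N1 stuck-at-1

Fault-free values for test 1 (in0=1, in1=1, in2=1): N1=0, N2=0, N3=0, N4=1, N5=0, N6=1, giving Y=1. Observed 0.
Test 1: faults giving observed 0 are {N1 stuck-at-1, N2 stuck-at-1, N3 stuck-at-1, N5 stuck-at-1, N6 stuck-at-0}.
Test 2 (in0=1, in1=1, in2=0): fault-free N1=0, N2=0, N3=0, N4=0, N5=0, N6=1 → 1; observed 1. Eliminates N2 stuck-at-1, N3 stuck-at-1, N5 stuck-at-1, N6 stuck-at-0.
Only N1 stuck-at-1 is consistent with every test.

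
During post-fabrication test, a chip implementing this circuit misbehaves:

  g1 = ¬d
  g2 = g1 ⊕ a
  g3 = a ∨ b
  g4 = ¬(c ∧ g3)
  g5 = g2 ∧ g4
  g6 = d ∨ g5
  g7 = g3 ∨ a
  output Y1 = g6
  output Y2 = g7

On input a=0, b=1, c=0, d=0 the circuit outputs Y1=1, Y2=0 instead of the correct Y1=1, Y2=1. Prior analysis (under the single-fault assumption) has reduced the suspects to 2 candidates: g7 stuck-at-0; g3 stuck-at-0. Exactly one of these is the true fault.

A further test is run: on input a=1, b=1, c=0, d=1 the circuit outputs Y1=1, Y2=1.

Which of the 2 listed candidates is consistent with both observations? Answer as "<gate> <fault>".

g3 stuck-at-0

Evaluate each candidate on input a=1, b=1, c=0, d=1:
  g7 stuck-at-0: g1=0, g2=1, g3=1, g4=1, g5=1, g6=1, g7=0 [stuck-at-0] → Y1=1, Y2=0 — eliminated
  g3 stuck-at-0: g1=0, g2=1, g3=0 [stuck-at-0], g4=1, g5=1, g6=1, g7=1 → Y1=1, Y2=1 — matches
Only g3 stuck-at-0 reproduces the observed Y1=1, Y2=1.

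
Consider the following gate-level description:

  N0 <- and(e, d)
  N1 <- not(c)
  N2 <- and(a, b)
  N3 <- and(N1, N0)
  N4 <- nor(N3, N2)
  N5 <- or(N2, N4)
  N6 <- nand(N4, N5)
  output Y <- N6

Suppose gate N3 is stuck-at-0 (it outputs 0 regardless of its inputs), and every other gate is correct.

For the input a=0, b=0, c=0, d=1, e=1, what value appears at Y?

0

Propagate with N3 forced: N0=1, N1=1, N2=0, N3=0 [stuck-at-0], N4=1, N5=1, N6=0.
So Y = 0. (Without the fault it would be 1.)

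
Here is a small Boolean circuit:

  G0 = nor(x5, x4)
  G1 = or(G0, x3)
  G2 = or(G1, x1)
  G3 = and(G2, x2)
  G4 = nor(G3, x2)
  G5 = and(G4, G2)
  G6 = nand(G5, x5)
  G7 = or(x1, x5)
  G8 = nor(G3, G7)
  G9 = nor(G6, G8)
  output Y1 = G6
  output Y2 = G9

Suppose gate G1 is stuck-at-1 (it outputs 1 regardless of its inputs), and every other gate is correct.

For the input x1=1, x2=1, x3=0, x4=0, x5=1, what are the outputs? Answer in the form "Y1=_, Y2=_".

Propagate with G1 forced: G0=0, G1=1 [stuck-at-1], G2=1, G3=1, G4=0, G5=0, G6=1, G7=1, G8=0, G9=0.
So the outputs are Y1=1, Y2=0. (Same as the fault-free value — the fault is masked on this input.)

Y1=1, Y2=0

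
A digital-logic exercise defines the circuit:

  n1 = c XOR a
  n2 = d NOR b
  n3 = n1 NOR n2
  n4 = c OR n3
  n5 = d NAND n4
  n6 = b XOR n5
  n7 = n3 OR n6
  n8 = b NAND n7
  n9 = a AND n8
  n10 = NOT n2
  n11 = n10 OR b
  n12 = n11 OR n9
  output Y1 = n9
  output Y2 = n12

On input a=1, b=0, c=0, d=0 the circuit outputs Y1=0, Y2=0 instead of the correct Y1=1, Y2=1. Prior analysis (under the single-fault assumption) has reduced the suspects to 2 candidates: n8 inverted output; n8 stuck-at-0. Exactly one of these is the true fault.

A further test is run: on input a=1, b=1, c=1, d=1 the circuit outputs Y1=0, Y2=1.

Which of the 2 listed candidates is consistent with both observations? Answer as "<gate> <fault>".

Evaluate each candidate on input a=1, b=1, c=1, d=1:
  n8 inverted output: n1=0, n2=0, n3=1, n4=1, n5=0, n6=1, n7=1, n8=1 [inverted output], n9=1, n10=1, n11=1, n12=1 → Y1=1, Y2=1 — eliminated
  n8 stuck-at-0: n1=0, n2=0, n3=1, n4=1, n5=0, n6=1, n7=1, n8=0 [stuck-at-0], n9=0, n10=1, n11=1, n12=1 → Y1=0, Y2=1 — matches
Only n8 stuck-at-0 reproduces the observed Y1=0, Y2=1.

n8 stuck-at-0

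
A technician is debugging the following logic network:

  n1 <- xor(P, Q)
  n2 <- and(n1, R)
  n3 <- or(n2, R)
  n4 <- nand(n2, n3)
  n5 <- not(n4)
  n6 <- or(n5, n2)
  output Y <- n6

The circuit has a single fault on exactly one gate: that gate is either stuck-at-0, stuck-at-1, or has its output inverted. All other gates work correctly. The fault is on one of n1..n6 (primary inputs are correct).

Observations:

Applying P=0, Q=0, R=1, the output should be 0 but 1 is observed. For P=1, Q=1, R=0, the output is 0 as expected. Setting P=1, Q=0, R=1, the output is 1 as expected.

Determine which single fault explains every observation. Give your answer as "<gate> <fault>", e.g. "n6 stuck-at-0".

n1 stuck-at-1

Fault-free values for test 1 (P=0, Q=0, R=1): n1=0, n2=0, n3=1, n4=1, n5=0, n6=0, giving Y=0. Observed 1.
Test 1: faults giving observed 1 are {n1 stuck-at-1, n1 inverted output, n2 stuck-at-1, n2 inverted output, n4 stuck-at-0, n4 inverted output, n5 stuck-at-1, n5 inverted output, n6 stuck-at-1, n6 inverted output}.
Test 2 (P=1, Q=1, R=0): fault-free n1=0, n2=0, n3=0, n4=1, n5=0, n6=0 → 0; observed 0. Eliminates n2 stuck-at-1, n2 inverted output, n4 stuck-at-0, n4 inverted output, n5 stuck-at-1, n5 inverted output, n6 stuck-at-1, n6 inverted output.
Test 3 (P=1, Q=0, R=1): fault-free n1=1, n2=1, n3=1, n4=0, n5=1, n6=1 → 1; observed 1. Eliminates n1 inverted output.
Only n1 stuck-at-1 is consistent with every test.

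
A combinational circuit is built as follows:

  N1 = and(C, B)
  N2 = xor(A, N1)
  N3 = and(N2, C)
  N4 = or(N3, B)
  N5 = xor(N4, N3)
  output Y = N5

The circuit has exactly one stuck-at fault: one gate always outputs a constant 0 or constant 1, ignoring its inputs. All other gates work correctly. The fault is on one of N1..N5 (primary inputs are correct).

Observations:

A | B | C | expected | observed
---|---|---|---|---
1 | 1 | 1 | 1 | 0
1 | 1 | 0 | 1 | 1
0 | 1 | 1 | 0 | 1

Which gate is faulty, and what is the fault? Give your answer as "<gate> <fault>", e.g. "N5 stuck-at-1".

N1 stuck-at-0

Fault-free values for test 1 (A=1, B=1, C=1): N1=1, N2=0, N3=0, N4=1, N5=1, giving Y=1. Observed 0.
Test 1: faults giving observed 0 are {N1 stuck-at-0, N2 stuck-at-1, N3 stuck-at-1, N4 stuck-at-0, N5 stuck-at-0}.
Test 2 (A=1, B=1, C=0): fault-free N1=0, N2=1, N3=0, N4=1, N5=1 → 1; observed 1. Eliminates N3 stuck-at-1, N4 stuck-at-0, N5 stuck-at-0.
Test 3 (A=0, B=1, C=1): fault-free N1=1, N2=1, N3=1, N4=1, N5=0 → 0; observed 1. Eliminates N2 stuck-at-1.
Only N1 stuck-at-0 is consistent with every test.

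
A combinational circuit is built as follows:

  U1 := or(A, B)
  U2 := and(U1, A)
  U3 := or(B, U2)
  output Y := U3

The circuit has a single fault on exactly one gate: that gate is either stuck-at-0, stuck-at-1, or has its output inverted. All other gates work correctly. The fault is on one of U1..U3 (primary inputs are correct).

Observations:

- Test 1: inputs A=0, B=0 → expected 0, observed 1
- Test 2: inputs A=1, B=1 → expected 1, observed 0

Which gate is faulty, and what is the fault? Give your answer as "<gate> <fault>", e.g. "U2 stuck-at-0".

Fault-free values for test 1 (A=0, B=0): U1=0, U2=0, U3=0, giving Y=0. Observed 1.
Test 1: faults giving observed 1 are {U2 stuck-at-1, U2 inverted output, U3 stuck-at-1, U3 inverted output}.
Test 2 (A=1, B=1): fault-free U1=1, U2=1, U3=1 → 1; observed 0. Eliminates U2 stuck-at-1, U2 inverted output, U3 stuck-at-1.
Only U3 inverted output is consistent with every test.

U3 inverted output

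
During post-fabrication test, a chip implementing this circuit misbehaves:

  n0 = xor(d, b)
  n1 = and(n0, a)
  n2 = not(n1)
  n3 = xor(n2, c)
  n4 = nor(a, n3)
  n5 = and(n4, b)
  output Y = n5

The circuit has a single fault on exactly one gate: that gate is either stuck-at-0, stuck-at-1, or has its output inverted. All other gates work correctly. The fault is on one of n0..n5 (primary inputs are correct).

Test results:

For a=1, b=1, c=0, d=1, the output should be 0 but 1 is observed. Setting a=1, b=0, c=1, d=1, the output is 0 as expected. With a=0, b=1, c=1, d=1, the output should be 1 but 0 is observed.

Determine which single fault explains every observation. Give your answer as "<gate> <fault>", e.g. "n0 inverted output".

n4 inverted output

Fault-free values for test 1 (a=1, b=1, c=0, d=1): n0=0, n1=0, n2=1, n3=1, n4=0, n5=0, giving Y=0. Observed 1.
Test 1: faults giving observed 1 are {n4 stuck-at-1, n4 inverted output, n5 stuck-at-1, n5 inverted output}.
Test 2 (a=1, b=0, c=1, d=1): fault-free n0=1, n1=1, n2=0, n3=1, n4=0, n5=0 → 0; observed 0. Eliminates n5 stuck-at-1, n5 inverted output.
Test 3 (a=0, b=1, c=1, d=1): fault-free n0=0, n1=0, n2=1, n3=0, n4=1, n5=1 → 1; observed 0. Eliminates n4 stuck-at-1.
Only n4 inverted output is consistent with every test.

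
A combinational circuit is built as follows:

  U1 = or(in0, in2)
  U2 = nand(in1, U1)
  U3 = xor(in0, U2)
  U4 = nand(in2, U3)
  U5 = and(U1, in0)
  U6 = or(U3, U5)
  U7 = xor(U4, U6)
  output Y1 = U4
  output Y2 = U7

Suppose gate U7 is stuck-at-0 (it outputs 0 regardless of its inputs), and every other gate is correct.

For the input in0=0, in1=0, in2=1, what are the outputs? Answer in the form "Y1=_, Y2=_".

Y1=0, Y2=0

Propagate with U7 forced: U1=1, U2=1, U3=1, U4=0, U5=0, U6=1, U7=0 [stuck-at-0].
So the outputs are Y1=0, Y2=0. (Without the fault they would be Y1=0, Y2=1.)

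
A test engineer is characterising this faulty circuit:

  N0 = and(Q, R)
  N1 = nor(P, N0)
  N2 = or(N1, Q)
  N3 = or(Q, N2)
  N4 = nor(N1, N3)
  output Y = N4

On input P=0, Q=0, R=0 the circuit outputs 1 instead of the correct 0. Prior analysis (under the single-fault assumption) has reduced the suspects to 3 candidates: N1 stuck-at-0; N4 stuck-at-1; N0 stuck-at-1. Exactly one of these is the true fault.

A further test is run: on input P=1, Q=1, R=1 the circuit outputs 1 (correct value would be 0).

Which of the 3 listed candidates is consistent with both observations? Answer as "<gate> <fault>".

N4 stuck-at-1

Evaluate each candidate on input P=1, Q=1, R=1:
  N1 stuck-at-0: N0=1, N1=0 [stuck-at-0], N2=1, N3=1, N4=0 → 0 — eliminated
  N4 stuck-at-1: N0=1, N1=0, N2=1, N3=1, N4=1 [stuck-at-1] → 1 — matches
  N0 stuck-at-1: N0=1 [stuck-at-1], N1=0, N2=1, N3=1, N4=0 → 0 — eliminated
Only N4 stuck-at-1 reproduces the observed 1.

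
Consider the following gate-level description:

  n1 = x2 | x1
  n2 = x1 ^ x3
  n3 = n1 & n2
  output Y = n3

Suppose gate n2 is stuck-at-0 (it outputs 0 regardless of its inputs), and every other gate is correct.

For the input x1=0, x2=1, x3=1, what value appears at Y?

Propagate with n2 forced: n1=1, n2=0 [stuck-at-0], n3=0.
So Y = 0. (Without the fault it would be 1.)

0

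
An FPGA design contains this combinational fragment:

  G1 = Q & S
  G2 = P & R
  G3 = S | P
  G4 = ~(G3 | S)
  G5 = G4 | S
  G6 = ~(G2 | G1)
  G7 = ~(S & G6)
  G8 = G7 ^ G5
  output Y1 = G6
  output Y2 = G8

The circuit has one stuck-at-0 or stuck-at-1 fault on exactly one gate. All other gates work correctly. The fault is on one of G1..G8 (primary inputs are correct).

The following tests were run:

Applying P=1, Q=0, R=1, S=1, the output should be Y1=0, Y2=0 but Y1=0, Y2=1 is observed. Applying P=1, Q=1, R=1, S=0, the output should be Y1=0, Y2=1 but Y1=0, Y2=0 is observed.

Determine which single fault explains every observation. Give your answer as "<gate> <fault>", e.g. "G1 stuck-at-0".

G7 stuck-at-0

Fault-free values for test 1 (P=1, Q=0, R=1, S=1): G1=0, G2=1, G3=1, G4=0, G5=1, G6=0, G7=1, G8=0, giving Y1=0, Y2=0. Observed Y1=0, Y2=1.
Test 1: faults giving observed Y1=0, Y2=1 are {G5 stuck-at-0, G7 stuck-at-0, G8 stuck-at-1}.
Test 2 (P=1, Q=1, R=1, S=0): fault-free G1=0, G2=1, G3=1, G4=0, G5=0, G6=0, G7=1, G8=1 → Y1=0, Y2=1; observed Y1=0, Y2=0. Eliminates G5 stuck-at-0, G8 stuck-at-1.
Only G7 stuck-at-0 is consistent with every test.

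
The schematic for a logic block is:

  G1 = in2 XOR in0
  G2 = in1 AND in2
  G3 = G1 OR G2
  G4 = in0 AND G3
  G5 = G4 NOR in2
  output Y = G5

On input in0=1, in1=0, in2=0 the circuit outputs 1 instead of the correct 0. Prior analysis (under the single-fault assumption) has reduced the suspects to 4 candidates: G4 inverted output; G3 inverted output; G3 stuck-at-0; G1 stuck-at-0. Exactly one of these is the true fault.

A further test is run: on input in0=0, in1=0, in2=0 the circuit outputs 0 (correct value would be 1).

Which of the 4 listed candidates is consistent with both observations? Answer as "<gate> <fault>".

Evaluate each candidate on input in0=0, in1=0, in2=0:
  G4 inverted output: G1=0, G2=0, G3=0, G4=1 [inverted output], G5=0 → 0 — matches
  G3 inverted output: G1=0, G2=0, G3=1 [inverted output], G4=0, G5=1 → 1 — eliminated
  G3 stuck-at-0: G1=0, G2=0, G3=0 [stuck-at-0], G4=0, G5=1 → 1 — eliminated
  G1 stuck-at-0: G1=0 [stuck-at-0], G2=0, G3=0, G4=0, G5=1 → 1 — eliminated
Only G4 inverted output reproduces the observed 0.

G4 inverted output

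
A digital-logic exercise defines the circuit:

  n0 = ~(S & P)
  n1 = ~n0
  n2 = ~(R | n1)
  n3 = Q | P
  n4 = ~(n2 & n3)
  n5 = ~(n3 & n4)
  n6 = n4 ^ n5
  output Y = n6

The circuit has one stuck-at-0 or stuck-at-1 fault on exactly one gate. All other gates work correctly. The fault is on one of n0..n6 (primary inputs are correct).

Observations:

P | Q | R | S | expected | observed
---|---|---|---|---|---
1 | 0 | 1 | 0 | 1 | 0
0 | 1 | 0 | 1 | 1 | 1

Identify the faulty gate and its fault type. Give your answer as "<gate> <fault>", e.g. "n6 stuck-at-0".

n5 stuck-at-1

Fault-free values for test 1 (P=1, Q=0, R=1, S=0): n0=1, n1=0, n2=0, n3=1, n4=1, n5=0, n6=1, giving Y=1. Observed 0.
Test 1: faults giving observed 0 are {n3 stuck-at-0, n5 stuck-at-1, n6 stuck-at-0}.
Test 2 (P=0, Q=1, R=0, S=1): fault-free n0=1, n1=0, n2=1, n3=1, n4=0, n5=1, n6=1 → 1; observed 1. Eliminates n3 stuck-at-0, n6 stuck-at-0.
Only n5 stuck-at-1 is consistent with every test.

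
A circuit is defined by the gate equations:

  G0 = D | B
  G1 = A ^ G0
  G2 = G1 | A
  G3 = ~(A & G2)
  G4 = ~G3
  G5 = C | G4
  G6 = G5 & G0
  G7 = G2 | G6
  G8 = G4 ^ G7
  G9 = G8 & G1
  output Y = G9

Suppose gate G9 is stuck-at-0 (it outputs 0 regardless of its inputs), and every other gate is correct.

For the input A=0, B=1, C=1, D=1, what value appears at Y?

Propagate with G9 forced: G0=1, G1=1, G2=1, G3=1, G4=0, G5=1, G6=1, G7=1, G8=1, G9=0 [stuck-at-0].
So Y = 0. (Without the fault it would be 1.)

0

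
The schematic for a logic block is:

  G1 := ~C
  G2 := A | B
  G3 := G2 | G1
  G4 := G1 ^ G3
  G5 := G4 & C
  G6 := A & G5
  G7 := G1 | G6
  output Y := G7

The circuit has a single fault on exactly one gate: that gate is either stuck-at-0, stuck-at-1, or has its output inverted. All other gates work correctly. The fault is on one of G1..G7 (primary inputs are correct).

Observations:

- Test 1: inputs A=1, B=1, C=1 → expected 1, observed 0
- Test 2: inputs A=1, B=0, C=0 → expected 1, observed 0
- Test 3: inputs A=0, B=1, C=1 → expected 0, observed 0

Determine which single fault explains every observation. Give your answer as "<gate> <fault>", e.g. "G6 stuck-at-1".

G7 stuck-at-0

Fault-free values for test 1 (A=1, B=1, C=1): G1=0, G2=1, G3=1, G4=1, G5=1, G6=1, G7=1, giving Y=1. Observed 0.
Test 1: faults giving observed 0 are {G2 stuck-at-0, G2 inverted output, G3 stuck-at-0, G3 inverted output, G4 stuck-at-0, G4 inverted output, G5 stuck-at-0, G5 inverted output, G6 stuck-at-0, G6 inverted output, G7 stuck-at-0, G7 inverted output}.
Test 2 (A=1, B=0, C=0): fault-free G1=1, G2=1, G3=1, G4=0, G5=0, G6=0, G7=1 → 1; observed 0. Eliminates G2 stuck-at-0, G2 inverted output, G3 stuck-at-0, G3 inverted output, G4 stuck-at-0, G4 inverted output, G5 stuck-at-0, G5 inverted output, G6 stuck-at-0, G6 inverted output.
Test 3 (A=0, B=1, C=1): fault-free G1=0, G2=1, G3=1, G4=1, G5=1, G6=0, G7=0 → 0; observed 0. Eliminates G7 inverted output.
Only G7 stuck-at-0 is consistent with every test.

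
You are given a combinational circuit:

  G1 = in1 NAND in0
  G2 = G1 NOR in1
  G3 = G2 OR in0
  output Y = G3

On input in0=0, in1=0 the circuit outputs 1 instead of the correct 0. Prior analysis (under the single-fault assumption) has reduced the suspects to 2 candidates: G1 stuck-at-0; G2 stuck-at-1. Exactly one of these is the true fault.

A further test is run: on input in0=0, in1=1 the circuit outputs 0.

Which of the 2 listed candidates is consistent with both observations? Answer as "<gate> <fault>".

Evaluate each candidate on input in0=0, in1=1:
  G1 stuck-at-0: G1=0 [stuck-at-0], G2=0, G3=0 → 0 — matches
  G2 stuck-at-1: G1=1, G2=1 [stuck-at-1], G3=1 → 1 — eliminated
Only G1 stuck-at-0 reproduces the observed 0.

G1 stuck-at-0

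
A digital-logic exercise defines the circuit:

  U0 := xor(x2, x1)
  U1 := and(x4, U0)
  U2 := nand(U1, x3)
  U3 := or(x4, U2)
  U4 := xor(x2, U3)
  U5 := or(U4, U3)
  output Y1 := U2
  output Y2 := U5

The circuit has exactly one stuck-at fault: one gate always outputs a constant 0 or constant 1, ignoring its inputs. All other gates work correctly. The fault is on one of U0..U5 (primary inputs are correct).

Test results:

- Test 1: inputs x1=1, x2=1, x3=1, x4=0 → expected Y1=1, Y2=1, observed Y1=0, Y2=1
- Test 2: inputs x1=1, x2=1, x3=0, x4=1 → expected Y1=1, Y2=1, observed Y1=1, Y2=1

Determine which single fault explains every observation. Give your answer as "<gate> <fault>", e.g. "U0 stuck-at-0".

U1 stuck-at-1

Fault-free values for test 1 (x1=1, x2=1, x3=1, x4=0): U0=0, U1=0, U2=1, U3=1, U4=0, U5=1, giving Y1=1, Y2=1. Observed Y1=0, Y2=1.
Test 1: faults giving observed Y1=0, Y2=1 are {U1 stuck-at-1, U2 stuck-at-0}.
Test 2 (x1=1, x2=1, x3=0, x4=1): fault-free U0=0, U1=0, U2=1, U3=1, U4=0, U5=1 → Y1=1, Y2=1; observed Y1=1, Y2=1. Eliminates U2 stuck-at-0.
Only U1 stuck-at-1 is consistent with every test.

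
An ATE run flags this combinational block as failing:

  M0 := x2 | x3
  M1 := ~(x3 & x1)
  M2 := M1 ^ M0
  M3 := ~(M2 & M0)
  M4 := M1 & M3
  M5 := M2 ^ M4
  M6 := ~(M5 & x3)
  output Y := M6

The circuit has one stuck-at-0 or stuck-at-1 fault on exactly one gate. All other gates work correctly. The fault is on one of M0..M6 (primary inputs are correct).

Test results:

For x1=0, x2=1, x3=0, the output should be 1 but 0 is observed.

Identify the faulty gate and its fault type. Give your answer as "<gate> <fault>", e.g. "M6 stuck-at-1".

M6 stuck-at-0

Fault-free values for test 1 (x1=0, x2=1, x3=0): M0=1, M1=1, M2=0, M3=1, M4=1, M5=1, M6=1, giving Y=1. Observed 0.
Test 1: faults giving observed 0 are {M6 stuck-at-0}.
Only M6 stuck-at-0 is consistent with every test.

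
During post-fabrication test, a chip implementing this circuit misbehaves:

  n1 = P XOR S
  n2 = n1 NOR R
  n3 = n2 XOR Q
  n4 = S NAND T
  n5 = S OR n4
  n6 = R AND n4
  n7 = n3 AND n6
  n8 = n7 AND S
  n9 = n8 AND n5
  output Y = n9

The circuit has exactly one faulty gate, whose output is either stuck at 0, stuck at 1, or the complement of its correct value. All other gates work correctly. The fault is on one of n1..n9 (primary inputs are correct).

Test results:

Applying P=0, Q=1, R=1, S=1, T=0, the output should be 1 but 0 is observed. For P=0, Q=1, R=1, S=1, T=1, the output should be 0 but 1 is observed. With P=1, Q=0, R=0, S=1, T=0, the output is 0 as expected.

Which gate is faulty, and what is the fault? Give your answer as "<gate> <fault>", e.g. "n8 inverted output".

n4 inverted output

Fault-free values for test 1 (P=0, Q=1, R=1, S=1, T=0): n1=1, n2=0, n3=1, n4=1, n5=1, n6=1, n7=1, n8=1, n9=1, giving Y=1. Observed 0.
Test 1: faults giving observed 0 are {n2 stuck-at-1, n2 inverted output, n3 stuck-at-0, n3 inverted output, n4 stuck-at-0, n4 inverted output, n5 stuck-at-0, n5 inverted output, n6 stuck-at-0, n6 inverted output, n7 stuck-at-0, n7 inverted output, n8 stuck-at-0, n8 inverted output, n9 stuck-at-0, n9 inverted output}.
Test 2 (P=0, Q=1, R=1, S=1, T=1): fault-free n1=1, n2=0, n3=1, n4=0, n5=1, n6=0, n7=0, n8=0, n9=0 → 0; observed 1. Eliminates n2 stuck-at-1, n2 inverted output, n3 stuck-at-0, n3 inverted output, n4 stuck-at-0, n5 stuck-at-0, n5 inverted output, n6 stuck-at-0, n7 stuck-at-0, n8 stuck-at-0, n9 stuck-at-0.
Test 3 (P=1, Q=0, R=0, S=1, T=0): fault-free n1=0, n2=1, n3=1, n4=1, n5=1, n6=0, n7=0, n8=0, n9=0 → 0; observed 0. Eliminates n6 inverted output, n7 inverted output, n8 inverted output, n9 inverted output.
Only n4 inverted output is consistent with every test.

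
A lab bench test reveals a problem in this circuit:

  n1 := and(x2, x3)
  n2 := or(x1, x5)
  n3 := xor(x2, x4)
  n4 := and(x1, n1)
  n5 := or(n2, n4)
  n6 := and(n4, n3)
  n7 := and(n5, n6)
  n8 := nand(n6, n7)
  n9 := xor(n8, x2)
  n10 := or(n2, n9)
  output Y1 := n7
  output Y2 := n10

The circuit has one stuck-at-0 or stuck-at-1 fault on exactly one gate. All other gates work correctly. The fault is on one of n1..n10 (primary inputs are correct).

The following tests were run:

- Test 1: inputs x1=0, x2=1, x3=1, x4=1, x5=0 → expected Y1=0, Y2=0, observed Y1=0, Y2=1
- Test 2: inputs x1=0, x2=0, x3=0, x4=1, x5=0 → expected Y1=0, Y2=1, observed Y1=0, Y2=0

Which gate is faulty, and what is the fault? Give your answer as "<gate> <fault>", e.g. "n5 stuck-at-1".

Fault-free values for test 1 (x1=0, x2=1, x3=1, x4=1, x5=0): n1=1, n2=0, n3=0, n4=0, n5=0, n6=0, n7=0, n8=1, n9=0, n10=0, giving Y1=0, Y2=0. Observed Y1=0, Y2=1.
Test 1: faults giving observed Y1=0, Y2=1 are {n2 stuck-at-1, n8 stuck-at-0, n9 stuck-at-1, n10 stuck-at-1}.
Test 2 (x1=0, x2=0, x3=0, x4=1, x5=0): fault-free n1=0, n2=0, n3=1, n4=0, n5=0, n6=0, n7=0, n8=1, n9=1, n10=1 → Y1=0, Y2=1; observed Y1=0, Y2=0. Eliminates n2 stuck-at-1, n9 stuck-at-1, n10 stuck-at-1.
Only n8 stuck-at-0 is consistent with every test.

n8 stuck-at-0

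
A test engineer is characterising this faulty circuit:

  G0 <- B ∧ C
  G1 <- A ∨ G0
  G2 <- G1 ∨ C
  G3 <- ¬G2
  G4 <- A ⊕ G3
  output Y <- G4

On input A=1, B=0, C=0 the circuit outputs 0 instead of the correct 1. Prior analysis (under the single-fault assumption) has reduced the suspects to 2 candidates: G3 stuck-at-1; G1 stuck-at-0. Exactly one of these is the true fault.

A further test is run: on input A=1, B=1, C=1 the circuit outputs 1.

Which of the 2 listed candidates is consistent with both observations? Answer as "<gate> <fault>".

Evaluate each candidate on input A=1, B=1, C=1:
  G3 stuck-at-1: G0=1, G1=1, G2=1, G3=1 [stuck-at-1], G4=0 → 0 — eliminated
  G1 stuck-at-0: G0=1, G1=0 [stuck-at-0], G2=1, G3=0, G4=1 → 1 — matches
Only G1 stuck-at-0 reproduces the observed 1.

G1 stuck-at-0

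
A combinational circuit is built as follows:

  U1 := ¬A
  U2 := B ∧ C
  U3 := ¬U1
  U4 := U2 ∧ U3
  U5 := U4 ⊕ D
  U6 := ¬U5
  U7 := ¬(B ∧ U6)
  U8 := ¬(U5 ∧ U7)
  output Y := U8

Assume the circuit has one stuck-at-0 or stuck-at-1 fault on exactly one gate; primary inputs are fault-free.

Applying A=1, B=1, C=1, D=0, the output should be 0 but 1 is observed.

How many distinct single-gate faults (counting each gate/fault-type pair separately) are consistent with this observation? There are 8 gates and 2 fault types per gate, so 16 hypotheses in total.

Fault-free: U1=0, U2=1, U3=1, U4=1, U5=1, U6=0, U7=1, U8=0 → 0. Observed 1.
  U1: stuck-at-1 ✓; others ✗
  U2: stuck-at-0 ✓; others ✗
  U3: stuck-at-0 ✓; others ✗
  U4: stuck-at-0 ✓; others ✗
  U5: stuck-at-0 ✓; others ✗
  U6: stuck-at-1 ✓; others ✗
  U7: stuck-at-0 ✓; others ✗
  U8: stuck-at-1 ✓; others ✗
Consistent faults: {U1 stuck-at-1, U2 stuck-at-0, U3 stuck-at-0, U4 stuck-at-0, U5 stuck-at-0, U6 stuck-at-1, U7 stuck-at-0, U8 stuck-at-1} — 8 in all.

8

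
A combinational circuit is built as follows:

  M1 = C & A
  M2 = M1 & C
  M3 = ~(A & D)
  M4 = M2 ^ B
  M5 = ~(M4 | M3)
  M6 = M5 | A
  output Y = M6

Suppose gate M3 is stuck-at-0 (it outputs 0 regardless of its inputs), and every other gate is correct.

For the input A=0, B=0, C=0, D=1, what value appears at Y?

Propagate with M3 forced: M1=0, M2=0, M3=0 [stuck-at-0], M4=0, M5=1, M6=1.
So Y = 1. (Without the fault it would be 0.)

1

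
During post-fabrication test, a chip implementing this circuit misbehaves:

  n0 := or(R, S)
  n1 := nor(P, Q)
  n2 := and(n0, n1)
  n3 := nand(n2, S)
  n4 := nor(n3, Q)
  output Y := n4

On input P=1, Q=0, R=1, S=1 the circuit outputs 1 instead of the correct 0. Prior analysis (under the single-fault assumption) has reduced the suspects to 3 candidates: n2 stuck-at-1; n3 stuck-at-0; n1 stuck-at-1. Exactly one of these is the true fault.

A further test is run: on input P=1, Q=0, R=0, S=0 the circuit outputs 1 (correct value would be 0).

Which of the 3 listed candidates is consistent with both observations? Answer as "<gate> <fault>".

Evaluate each candidate on input P=1, Q=0, R=0, S=0:
  n2 stuck-at-1: n0=0, n1=0, n2=1 [stuck-at-1], n3=1, n4=0 → 0 — eliminated
  n3 stuck-at-0: n0=0, n1=0, n2=0, n3=0 [stuck-at-0], n4=1 → 1 — matches
  n1 stuck-at-1: n0=0, n1=1 [stuck-at-1], n2=0, n3=1, n4=0 → 0 — eliminated
Only n3 stuck-at-0 reproduces the observed 1.

n3 stuck-at-0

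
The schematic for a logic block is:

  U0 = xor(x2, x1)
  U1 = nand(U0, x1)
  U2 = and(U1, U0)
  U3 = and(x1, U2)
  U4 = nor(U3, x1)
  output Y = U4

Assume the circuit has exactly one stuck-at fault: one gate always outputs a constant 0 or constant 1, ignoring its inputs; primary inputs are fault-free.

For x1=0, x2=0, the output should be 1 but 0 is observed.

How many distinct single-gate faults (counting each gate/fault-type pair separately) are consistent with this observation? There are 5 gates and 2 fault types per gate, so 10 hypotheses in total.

2

Fault-free: U0=0, U1=1, U2=0, U3=0, U4=1 → 1. Observed 0.
  U0 stuck-at-0: output 1 ✗
  U0 stuck-at-1: output 1 ✗
  U1 stuck-at-0: output 1 ✗
  U1 stuck-at-1: output 1 ✗
  U2 stuck-at-0: output 1 ✗
  U2 stuck-at-1: output 1 ✗
  U3 stuck-at-0: output 1 ✗
  U3 stuck-at-1: output 0 ✓
  U4 stuck-at-0: output 0 ✓
  U4 stuck-at-1: output 1 ✗
Consistent faults: {U3 stuck-at-1, U4 stuck-at-0} — 2 in all.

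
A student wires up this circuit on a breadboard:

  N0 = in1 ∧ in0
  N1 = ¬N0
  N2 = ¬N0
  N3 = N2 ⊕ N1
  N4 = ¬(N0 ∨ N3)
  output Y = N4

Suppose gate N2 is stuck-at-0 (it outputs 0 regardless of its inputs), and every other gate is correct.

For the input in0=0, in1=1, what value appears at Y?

0

Propagate with N2 forced: N0=0, N1=1, N2=0 [stuck-at-0], N3=1, N4=0.
So Y = 0. (Without the fault it would be 1.)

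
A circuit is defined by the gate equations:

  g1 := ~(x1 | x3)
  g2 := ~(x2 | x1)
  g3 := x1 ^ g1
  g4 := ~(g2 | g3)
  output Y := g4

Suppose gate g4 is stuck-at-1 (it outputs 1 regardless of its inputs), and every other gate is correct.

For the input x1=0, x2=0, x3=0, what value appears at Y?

1

Propagate with g4 forced: g1=1, g2=1, g3=1, g4=1 [stuck-at-1].
So Y = 1. (Without the fault it would be 0.)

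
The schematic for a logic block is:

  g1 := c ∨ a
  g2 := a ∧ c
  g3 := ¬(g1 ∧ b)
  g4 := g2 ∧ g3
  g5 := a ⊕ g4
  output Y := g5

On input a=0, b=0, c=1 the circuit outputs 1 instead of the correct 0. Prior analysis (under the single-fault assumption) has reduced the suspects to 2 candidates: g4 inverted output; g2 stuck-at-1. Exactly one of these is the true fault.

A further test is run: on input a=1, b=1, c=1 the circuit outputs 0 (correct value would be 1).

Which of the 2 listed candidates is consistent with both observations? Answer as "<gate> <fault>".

Evaluate each candidate on input a=1, b=1, c=1:
  g4 inverted output: g1=1, g2=1, g3=0, g4=1 [inverted output], g5=0 → 0 — matches
  g2 stuck-at-1: g1=1, g2=1 [stuck-at-1], g3=0, g4=0, g5=1 → 1 — eliminated
Only g4 inverted output reproduces the observed 0.

g4 inverted output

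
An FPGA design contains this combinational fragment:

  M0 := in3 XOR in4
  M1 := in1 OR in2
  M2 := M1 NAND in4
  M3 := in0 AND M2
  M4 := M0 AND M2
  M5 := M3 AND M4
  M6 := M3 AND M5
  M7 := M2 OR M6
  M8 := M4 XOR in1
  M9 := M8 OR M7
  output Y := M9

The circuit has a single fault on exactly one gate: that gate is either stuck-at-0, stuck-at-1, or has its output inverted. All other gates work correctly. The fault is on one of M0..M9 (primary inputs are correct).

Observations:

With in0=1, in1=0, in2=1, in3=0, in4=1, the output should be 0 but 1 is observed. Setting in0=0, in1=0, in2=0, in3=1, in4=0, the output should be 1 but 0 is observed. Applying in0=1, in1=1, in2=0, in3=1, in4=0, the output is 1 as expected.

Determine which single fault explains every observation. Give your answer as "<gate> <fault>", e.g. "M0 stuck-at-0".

Fault-free values for test 1 (in0=1, in1=0, in2=1, in3=0, in4=1): M0=1, M1=1, M2=0, M3=0, M4=0, M5=0, M6=0, M7=0, M8=0, M9=0, giving Y=0. Observed 1.
Test 1: faults giving observed 1 are {M1 stuck-at-0, M1 inverted output, M2 stuck-at-1, M2 inverted output, M4 stuck-at-1, M4 inverted output, M6 stuck-at-1, M6 inverted output, M7 stuck-at-1, M7 inverted output, M8 stuck-at-1, M8 inverted output, M9 stuck-at-1, M9 inverted output}.
Test 2 (in0=0, in1=0, in2=0, in3=1, in4=0): fault-free M0=1, M1=0, M2=1, M3=0, M4=1, M5=0, M6=0, M7=1, M8=1, M9=1 → 1; observed 0. Eliminates M1 stuck-at-0, M1 inverted output, M2 stuck-at-1, M4 stuck-at-1, M4 inverted output, M6 stuck-at-1, M6 inverted output, M7 stuck-at-1, M7 inverted output, M8 stuck-at-1, M8 inverted output, M9 stuck-at-1.
Test 3 (in0=1, in1=1, in2=0, in3=1, in4=0): fault-free M0=1, M1=1, M2=1, M3=1, M4=1, M5=1, M6=1, M7=1, M8=0, M9=1 → 1; observed 1. Eliminates M9 inverted output.
Only M2 inverted output is consistent with every test.

M2 inverted output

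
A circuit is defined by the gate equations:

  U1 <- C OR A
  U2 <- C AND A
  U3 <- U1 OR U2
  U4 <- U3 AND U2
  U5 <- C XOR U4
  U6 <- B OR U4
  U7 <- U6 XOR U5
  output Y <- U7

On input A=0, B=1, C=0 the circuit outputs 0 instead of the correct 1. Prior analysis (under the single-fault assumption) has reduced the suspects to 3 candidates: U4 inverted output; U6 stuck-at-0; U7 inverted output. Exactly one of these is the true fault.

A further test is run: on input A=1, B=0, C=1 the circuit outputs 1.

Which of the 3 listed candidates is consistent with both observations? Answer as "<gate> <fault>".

Evaluate each candidate on input A=1, B=0, C=1:
  U4 inverted output: U1=1, U2=1, U3=1, U4=0 [inverted output], U5=1, U6=0, U7=1 → 1 — matches
  U6 stuck-at-0: U1=1, U2=1, U3=1, U4=1, U5=0, U6=0 [stuck-at-0], U7=0 → 0 — eliminated
  U7 inverted output: U1=1, U2=1, U3=1, U4=1, U5=0, U6=1, U7=0 [inverted output] → 0 — eliminated
Only U4 inverted output reproduces the observed 1.

U4 inverted output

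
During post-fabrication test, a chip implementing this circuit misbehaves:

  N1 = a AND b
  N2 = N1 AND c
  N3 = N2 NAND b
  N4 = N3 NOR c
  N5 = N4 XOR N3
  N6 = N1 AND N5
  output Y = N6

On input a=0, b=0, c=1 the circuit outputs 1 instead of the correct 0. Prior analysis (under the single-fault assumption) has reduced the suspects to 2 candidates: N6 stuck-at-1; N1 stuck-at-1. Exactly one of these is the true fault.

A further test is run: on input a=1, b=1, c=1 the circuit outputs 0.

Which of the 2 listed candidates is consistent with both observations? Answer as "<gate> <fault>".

Evaluate each candidate on input a=1, b=1, c=1:
  N6 stuck-at-1: N1=1, N2=1, N3=0, N4=0, N5=0, N6=1 [stuck-at-1] → 1 — eliminated
  N1 stuck-at-1: N1=1 [stuck-at-1], N2=1, N3=0, N4=0, N5=0, N6=0 → 0 — matches
Only N1 stuck-at-1 reproduces the observed 0.

N1 stuck-at-1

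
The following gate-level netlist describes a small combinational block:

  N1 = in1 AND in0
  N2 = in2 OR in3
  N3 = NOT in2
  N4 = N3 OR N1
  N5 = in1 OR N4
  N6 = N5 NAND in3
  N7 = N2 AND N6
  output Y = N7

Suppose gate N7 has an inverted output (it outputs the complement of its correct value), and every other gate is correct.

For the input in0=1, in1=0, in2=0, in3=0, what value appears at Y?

1

Propagate with N7 forced: N1=0, N2=0, N3=1, N4=1, N5=1, N6=1, N7=1 [inverted output].
So Y = 1. (Without the fault it would be 0.)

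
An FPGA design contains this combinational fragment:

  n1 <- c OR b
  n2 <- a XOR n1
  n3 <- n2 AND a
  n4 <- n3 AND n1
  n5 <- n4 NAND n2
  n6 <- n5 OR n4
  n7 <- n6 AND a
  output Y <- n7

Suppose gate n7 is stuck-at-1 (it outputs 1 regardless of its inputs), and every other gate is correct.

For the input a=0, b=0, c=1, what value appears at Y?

Propagate with n7 forced: n1=1, n2=1, n3=0, n4=0, n5=1, n6=1, n7=1 [stuck-at-1].
So Y = 1. (Without the fault it would be 0.)

1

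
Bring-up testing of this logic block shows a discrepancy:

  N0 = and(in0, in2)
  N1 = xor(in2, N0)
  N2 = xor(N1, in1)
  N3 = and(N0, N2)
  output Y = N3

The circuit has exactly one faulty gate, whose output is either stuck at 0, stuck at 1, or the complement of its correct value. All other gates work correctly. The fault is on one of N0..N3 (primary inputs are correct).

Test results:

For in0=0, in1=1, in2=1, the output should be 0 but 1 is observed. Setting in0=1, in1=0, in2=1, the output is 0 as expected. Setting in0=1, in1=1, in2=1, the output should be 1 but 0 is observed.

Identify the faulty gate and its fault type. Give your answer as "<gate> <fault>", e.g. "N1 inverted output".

Fault-free values for test 1 (in0=0, in1=1, in2=1): N0=0, N1=1, N2=0, N3=0, giving Y=0. Observed 1.
Test 1: faults giving observed 1 are {N0 stuck-at-1, N0 inverted output, N3 stuck-at-1, N3 inverted output}.
Test 2 (in0=1, in1=0, in2=1): fault-free N0=1, N1=0, N2=0, N3=0 → 0; observed 0. Eliminates N3 stuck-at-1, N3 inverted output.
Test 3 (in0=1, in1=1, in2=1): fault-free N0=1, N1=0, N2=1, N3=1 → 1; observed 0. Eliminates N0 stuck-at-1.
Only N0 inverted output is consistent with every test.

N0 inverted output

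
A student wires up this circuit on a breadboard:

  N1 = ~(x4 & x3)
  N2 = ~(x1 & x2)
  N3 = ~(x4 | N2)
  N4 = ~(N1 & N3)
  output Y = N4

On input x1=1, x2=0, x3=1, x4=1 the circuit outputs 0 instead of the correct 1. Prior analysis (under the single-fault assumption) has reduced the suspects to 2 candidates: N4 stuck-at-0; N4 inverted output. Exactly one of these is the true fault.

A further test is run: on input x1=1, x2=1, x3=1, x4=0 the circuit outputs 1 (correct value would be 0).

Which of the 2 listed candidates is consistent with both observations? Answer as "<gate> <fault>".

N4 inverted output

Evaluate each candidate on input x1=1, x2=1, x3=1, x4=0:
  N4 stuck-at-0: N1=1, N2=0, N3=1, N4=0 [stuck-at-0] → 0 — eliminated
  N4 inverted output: N1=1, N2=0, N3=1, N4=1 [inverted output] → 1 — matches
Only N4 inverted output reproduces the observed 1.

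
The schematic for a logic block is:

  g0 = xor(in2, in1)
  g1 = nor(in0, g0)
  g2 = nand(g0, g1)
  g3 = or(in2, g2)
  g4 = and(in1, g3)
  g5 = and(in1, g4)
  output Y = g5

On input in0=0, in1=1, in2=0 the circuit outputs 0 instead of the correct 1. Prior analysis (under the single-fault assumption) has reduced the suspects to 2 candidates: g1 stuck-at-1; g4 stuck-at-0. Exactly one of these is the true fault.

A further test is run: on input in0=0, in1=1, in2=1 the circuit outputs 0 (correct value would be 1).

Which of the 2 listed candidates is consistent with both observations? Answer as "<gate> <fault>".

Evaluate each candidate on input in0=0, in1=1, in2=1:
  g1 stuck-at-1: g0=0, g1=1 [stuck-at-1], g2=1, g3=1, g4=1, g5=1 → 1 — eliminated
  g4 stuck-at-0: g0=0, g1=1, g2=1, g3=1, g4=0 [stuck-at-0], g5=0 → 0 — matches
Only g4 stuck-at-0 reproduces the observed 0.

g4 stuck-at-0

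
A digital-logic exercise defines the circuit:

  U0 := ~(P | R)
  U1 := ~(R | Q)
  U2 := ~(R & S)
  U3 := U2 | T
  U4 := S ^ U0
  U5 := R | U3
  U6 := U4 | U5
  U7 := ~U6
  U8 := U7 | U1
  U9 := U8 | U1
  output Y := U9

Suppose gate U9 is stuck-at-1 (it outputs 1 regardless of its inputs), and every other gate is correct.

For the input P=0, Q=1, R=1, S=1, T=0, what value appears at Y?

1

Propagate with U9 forced: U0=0, U1=0, U2=0, U3=0, U4=1, U5=1, U6=1, U7=0, U8=0, U9=1 [stuck-at-1].
So Y = 1. (Without the fault it would be 0.)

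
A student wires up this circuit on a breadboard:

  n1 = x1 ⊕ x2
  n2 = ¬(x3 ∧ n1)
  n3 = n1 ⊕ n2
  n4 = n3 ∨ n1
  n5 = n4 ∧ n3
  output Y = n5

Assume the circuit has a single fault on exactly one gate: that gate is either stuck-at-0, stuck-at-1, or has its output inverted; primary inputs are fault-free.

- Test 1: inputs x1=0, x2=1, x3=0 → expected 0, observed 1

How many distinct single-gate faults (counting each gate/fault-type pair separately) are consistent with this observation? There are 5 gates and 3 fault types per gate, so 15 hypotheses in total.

Fault-free: n1=1, n2=1, n3=0, n4=1, n5=0 → 0. Observed 1.
  n1: stuck-at-0, inverted output ✓; others ✗
  n2: stuck-at-0, inverted output ✓; others ✗
  n3: stuck-at-1, inverted output ✓; others ✗
  n4: none of the 3 fault types match ✗
  n5: stuck-at-1, inverted output ✓; others ✗
Consistent faults: {n1 stuck-at-0, n1 inverted output, n2 stuck-at-0, n2 inverted output, n3 stuck-at-1, n3 inverted output, n5 stuck-at-1, n5 inverted output} — 8 in all.

8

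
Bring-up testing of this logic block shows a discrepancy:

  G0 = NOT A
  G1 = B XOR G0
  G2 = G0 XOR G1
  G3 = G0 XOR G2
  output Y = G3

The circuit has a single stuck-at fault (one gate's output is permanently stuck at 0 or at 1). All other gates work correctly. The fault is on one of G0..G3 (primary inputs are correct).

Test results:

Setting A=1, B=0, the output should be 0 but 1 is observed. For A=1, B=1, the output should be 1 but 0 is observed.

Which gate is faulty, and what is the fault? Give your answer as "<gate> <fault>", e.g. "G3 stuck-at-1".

G0 stuck-at-1

Fault-free values for test 1 (A=1, B=0): G0=0, G1=0, G2=0, G3=0, giving Y=0. Observed 1.
Test 1: faults giving observed 1 are {G0 stuck-at-1, G1 stuck-at-1, G2 stuck-at-1, G3 stuck-at-1}.
Test 2 (A=1, B=1): fault-free G0=0, G1=1, G2=1, G3=1 → 1; observed 0. Eliminates G1 stuck-at-1, G2 stuck-at-1, G3 stuck-at-1.
Only G0 stuck-at-1 is consistent with every test.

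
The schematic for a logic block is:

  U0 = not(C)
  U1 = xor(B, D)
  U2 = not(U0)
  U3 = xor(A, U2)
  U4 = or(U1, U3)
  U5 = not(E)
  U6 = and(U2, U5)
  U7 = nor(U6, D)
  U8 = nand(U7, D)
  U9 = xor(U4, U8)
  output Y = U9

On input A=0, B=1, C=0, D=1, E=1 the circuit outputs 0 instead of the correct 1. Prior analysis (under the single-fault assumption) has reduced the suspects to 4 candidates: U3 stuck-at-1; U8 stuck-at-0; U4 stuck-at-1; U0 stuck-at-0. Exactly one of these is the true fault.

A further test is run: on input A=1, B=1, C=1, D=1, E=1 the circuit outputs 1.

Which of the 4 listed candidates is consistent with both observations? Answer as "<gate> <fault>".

Evaluate each candidate on input A=1, B=1, C=1, D=1, E=1:
  U3 stuck-at-1: U0=0, U1=0, U2=1, U3=1 [stuck-at-1], U4=1, U5=0, U6=0, U7=0, U8=1, U9=0 → 0 — eliminated
  U8 stuck-at-0: U0=0, U1=0, U2=1, U3=0, U4=0, U5=0, U6=0, U7=0, U8=0 [stuck-at-0], U9=0 → 0 — eliminated
  U4 stuck-at-1: U0=0, U1=0, U2=1, U3=0, U4=1 [stuck-at-1], U5=0, U6=0, U7=0, U8=1, U9=0 → 0 — eliminated
  U0 stuck-at-0: U0=0 [stuck-at-0], U1=0, U2=1, U3=0, U4=0, U5=0, U6=0, U7=0, U8=1, U9=1 → 1 — matches
Only U0 stuck-at-0 reproduces the observed 1.

U0 stuck-at-0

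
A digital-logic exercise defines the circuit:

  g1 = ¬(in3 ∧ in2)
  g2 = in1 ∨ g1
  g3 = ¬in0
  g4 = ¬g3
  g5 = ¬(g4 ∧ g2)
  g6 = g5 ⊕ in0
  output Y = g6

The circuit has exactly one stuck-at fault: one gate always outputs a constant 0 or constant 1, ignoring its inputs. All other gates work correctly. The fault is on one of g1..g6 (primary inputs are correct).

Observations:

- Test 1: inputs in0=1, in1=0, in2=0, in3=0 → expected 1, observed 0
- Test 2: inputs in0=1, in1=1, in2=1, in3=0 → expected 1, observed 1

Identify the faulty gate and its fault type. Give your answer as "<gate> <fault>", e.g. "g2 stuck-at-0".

g1 stuck-at-0

Fault-free values for test 1 (in0=1, in1=0, in2=0, in3=0): g1=1, g2=1, g3=0, g4=1, g5=0, g6=1, giving Y=1. Observed 0.
Test 1: faults giving observed 0 are {g1 stuck-at-0, g2 stuck-at-0, g3 stuck-at-1, g4 stuck-at-0, g5 stuck-at-1, g6 stuck-at-0}.
Test 2 (in0=1, in1=1, in2=1, in3=0): fault-free g1=1, g2=1, g3=0, g4=1, g5=0, g6=1 → 1; observed 1. Eliminates g2 stuck-at-0, g3 stuck-at-1, g4 stuck-at-0, g5 stuck-at-1, g6 stuck-at-0.
Only g1 stuck-at-0 is consistent with every test.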